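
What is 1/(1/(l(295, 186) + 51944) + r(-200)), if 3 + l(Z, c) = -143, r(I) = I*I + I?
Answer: 51798/2061560401 ≈ 2.5126e-5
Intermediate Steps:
r(I) = I + I² (r(I) = I² + I = I + I²)
l(Z, c) = -146 (l(Z, c) = -3 - 143 = -146)
1/(1/(l(295, 186) + 51944) + r(-200)) = 1/(1/(-146 + 51944) - 200*(1 - 200)) = 1/(1/51798 - 200*(-199)) = 1/(1/51798 + 39800) = 1/(2061560401/51798) = 51798/2061560401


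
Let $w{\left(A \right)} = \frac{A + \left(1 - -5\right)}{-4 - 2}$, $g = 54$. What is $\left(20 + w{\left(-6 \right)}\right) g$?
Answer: $1080$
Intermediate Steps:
$w{\left(A \right)} = -1 - \frac{A}{6}$ ($w{\left(A \right)} = \frac{A + \left(1 + 5\right)}{-6} = \left(A + 6\right) \left(- \frac{1}{6}\right) = \left(6 + A\right) \left(- \frac{1}{6}\right) = -1 - \frac{A}{6}$)
$\left(20 + w{\left(-6 \right)}\right) g = \left(20 - 0\right) 54 = \left(20 + \left(-1 + 1\right)\right) 54 = \left(20 + 0\right) 54 = 20 \cdot 54 = 1080$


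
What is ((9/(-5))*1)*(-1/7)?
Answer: 9/35 ≈ 0.25714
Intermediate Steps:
((9/(-5))*1)*(-1/7) = ((9*(-1/5))*1)*(-1*1/7) = -9/5*1*(-1/7) = -9/5*(-1/7) = 9/35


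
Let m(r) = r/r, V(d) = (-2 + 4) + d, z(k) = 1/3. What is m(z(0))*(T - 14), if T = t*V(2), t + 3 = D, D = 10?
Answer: 14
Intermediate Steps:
t = 7 (t = -3 + 10 = 7)
z(k) = ⅓
V(d) = 2 + d
m(r) = 1
T = 28 (T = 7*(2 + 2) = 7*4 = 28)
m(z(0))*(T - 14) = 1*(28 - 14) = 1*14 = 14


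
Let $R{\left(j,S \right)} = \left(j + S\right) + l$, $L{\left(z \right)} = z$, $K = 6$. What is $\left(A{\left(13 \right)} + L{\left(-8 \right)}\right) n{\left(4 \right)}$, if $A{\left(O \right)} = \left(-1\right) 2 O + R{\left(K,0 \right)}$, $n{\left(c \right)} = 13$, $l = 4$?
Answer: $-312$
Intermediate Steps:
$R{\left(j,S \right)} = 4 + S + j$ ($R{\left(j,S \right)} = \left(j + S\right) + 4 = \left(S + j\right) + 4 = 4 + S + j$)
$A{\left(O \right)} = 10 - 2 O$ ($A{\left(O \right)} = \left(-1\right) 2 O + \left(4 + 0 + 6\right) = - 2 O + 10 = 10 - 2 O$)
$\left(A{\left(13 \right)} + L{\left(-8 \right)}\right) n{\left(4 \right)} = \left(\left(10 - 26\right) - 8\right) 13 = \left(-16 - 8\right) 13 = \left(-24\right) 13 = -312$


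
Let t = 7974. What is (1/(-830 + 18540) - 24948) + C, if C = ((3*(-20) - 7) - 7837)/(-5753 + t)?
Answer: -981442364299/39333910 ≈ -24952.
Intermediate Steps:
C = -7904/2221 (C = ((3*(-20) - 7) - 7837)/(-5753 + 7974) = ((-60 - 7) - 7837)/2221 = (-67 - 7837)*(1/2221) = -7904*1/2221 = -7904/2221 ≈ -3.5588)
(1/(-830 + 18540) - 24948) + C = (1/(-830 + 18540) - 24948) - 7904/2221 = (1/17710 - 24948) - 7904/2221 = -441829079/17710 - 7904/2221 = -981442364299/39333910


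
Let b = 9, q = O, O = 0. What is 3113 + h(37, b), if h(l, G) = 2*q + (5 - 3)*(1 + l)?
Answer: 3189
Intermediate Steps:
q = 0
h(l, G) = 2 + 2*l (h(l, G) = 2*0 + (5 - 3)*(1 + l) = 0 + 2*(1 + l) = 0 + (2 + 2*l) = 2 + 2*l)
3113 + h(37, b) = 3113 + (2 + 2*37) = 3113 + (2 + 74) = 3113 + 76 = 3189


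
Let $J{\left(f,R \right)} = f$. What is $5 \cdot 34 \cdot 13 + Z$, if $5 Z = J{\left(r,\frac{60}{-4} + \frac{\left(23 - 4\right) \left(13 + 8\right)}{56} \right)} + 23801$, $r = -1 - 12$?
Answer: $\frac{34838}{5} \approx 6967.6$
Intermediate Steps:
$r = -13$
$Z = \frac{23788}{5}$ ($Z = \frac{-13 + 23801}{5} = \frac{1}{5} \cdot 23788 = \frac{23788}{5} \approx 4757.6$)
$5 \cdot 34 \cdot 13 + Z = 5 \cdot 34 \cdot 13 + \frac{23788}{5} = 170 \cdot 13 + \frac{23788}{5} = 2210 + \frac{23788}{5} = \frac{34838}{5}$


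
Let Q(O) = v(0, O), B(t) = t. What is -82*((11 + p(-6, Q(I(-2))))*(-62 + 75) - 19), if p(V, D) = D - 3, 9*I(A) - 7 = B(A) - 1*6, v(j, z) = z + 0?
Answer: -61664/9 ≈ -6851.6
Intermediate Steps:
v(j, z) = z
I(A) = ⅑ + A/9 (I(A) = 7/9 + (A - 1*6)/9 = 7/9 + (A - 6)/9 = 7/9 + (-6 + A)/9 = 7/9 + (-⅔ + A/9) = ⅑ + A/9)
Q(O) = O
p(V, D) = -3 + D
-82*((11 + p(-6, Q(I(-2))))*(-62 + 75) - 19) = -82*((11 + (-3 + (⅑ + (⅑)*(-2))))*(-62 + 75) - 19) = -82*((11 + (-3 + (⅑ - 2/9)))*13 - 19) = -82*((11 + (-3 - ⅑))*13 - 19) = -82*((11 - 28/9)*13 - 19) = -82*((71/9)*13 - 19) = -82*(923/9 - 19) = -82*752/9 = -61664/9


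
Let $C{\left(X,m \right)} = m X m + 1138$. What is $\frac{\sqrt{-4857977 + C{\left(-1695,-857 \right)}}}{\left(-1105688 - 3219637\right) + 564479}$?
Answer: $- \frac{i \sqrt{1249747894}}{3760846} \approx - 0.0094 i$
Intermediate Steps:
$C{\left(X,m \right)} = 1138 + X m^{2}$ ($C{\left(X,m \right)} = X m m + 1138 = X m^{2} + 1138 = 1138 + X m^{2}$)
$\frac{\sqrt{-4857977 + C{\left(-1695,-857 \right)}}}{\left(-1105688 - 3219637\right) + 564479} = \frac{\sqrt{-4857977 + \left(1138 - 1695 \left(-857\right)^{2}\right)}}{\left(-1105688 - 3219637\right) + 564479} = \frac{\sqrt{-4857977 + \left(1138 - 1244891055\right)}}{-4325325 + 564479} = \frac{\sqrt{-4857977 + \left(1138 - 1244891055\right)}}{-3760846} = \sqrt{-4857977 - 1244889917} \left(- \frac{1}{3760846}\right) = \sqrt{-1249747894} \left(- \frac{1}{3760846}\right) = i \sqrt{1249747894} \left(- \frac{1}{3760846}\right) = - \frac{i \sqrt{1249747894}}{3760846}$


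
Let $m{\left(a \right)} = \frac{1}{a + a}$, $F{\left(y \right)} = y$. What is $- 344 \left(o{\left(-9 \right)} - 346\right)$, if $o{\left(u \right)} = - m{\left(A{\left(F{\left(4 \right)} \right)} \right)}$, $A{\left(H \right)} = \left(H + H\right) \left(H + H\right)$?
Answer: $\frac{1904427}{16} \approx 1.1903 \cdot 10^{5}$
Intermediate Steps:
$A{\left(H \right)} = 4 H^{2}$ ($A{\left(H \right)} = 2 H 2 H = 4 H^{2}$)
$m{\left(a \right)} = \frac{1}{2 a}$
$o{\left(u \right)} = - \frac{1}{128}$ ($o{\left(u \right)} = - \frac{1}{2 \cdot 4 \cdot 4^{2}} = - \frac{1}{2 \cdot 4 \cdot 16} = - \frac{1}{2 \cdot 64} = \left(-1\right) \frac{1}{128} = - \frac{1}{128}$)
$- 344 \left(o{\left(-9 \right)} - 346\right) = - 344 \left(- \frac{1}{128} - 346\right) = \left(-344\right) \left(- \frac{44289}{128}\right) = \frac{1904427}{16}$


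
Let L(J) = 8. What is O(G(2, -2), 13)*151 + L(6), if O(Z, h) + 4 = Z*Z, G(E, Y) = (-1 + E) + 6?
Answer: 6803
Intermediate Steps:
G(E, Y) = 5 + E
O(Z, h) = -4 + Z² (O(Z, h) = -4 + Z*Z = -4 + Z²)
O(G(2, -2), 13)*151 + L(6) = (-4 + (5 + 2)²)*151 + 8 = (-4 + 7²)*151 + 8 = (-4 + 49)*151 + 8 = 45*151 + 8 = 6795 + 8 = 6803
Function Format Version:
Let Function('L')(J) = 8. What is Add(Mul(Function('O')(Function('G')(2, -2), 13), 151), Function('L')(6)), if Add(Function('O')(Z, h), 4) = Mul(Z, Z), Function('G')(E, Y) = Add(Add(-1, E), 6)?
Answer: 6803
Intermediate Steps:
Function('G')(E, Y) = Add(5, E)
Function('O')(Z, h) = Add(-4, Pow(Z, 2)) (Function('O')(Z, h) = Add(-4, Mul(Z, Z)) = Add(-4, Pow(Z, 2)))
Add(Mul(Function('O')(Function('G')(2, -2), 13), 151), Function('L')(6)) = Add(Mul(Add(-4, Pow(Add(5, 2), 2)), 151), 8) = Add(Mul(Add(-4, Pow(7, 2)), 151), 8) = Add(Mul(Add(-4, 49), 151), 8) = Add(Mul(45, 151), 8) = Add(6795, 8) = 6803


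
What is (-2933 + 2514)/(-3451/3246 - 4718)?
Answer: 1360074/15318079 ≈ 0.088789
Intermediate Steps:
(-2933 + 2514)/(-3451/3246 - 4718) = -419/(-3451*1/3246 - 4718) = -419/(-3451/3246 - 4718) = -419/(-15318079/3246) = -419*(-3246/15318079) = 1360074/15318079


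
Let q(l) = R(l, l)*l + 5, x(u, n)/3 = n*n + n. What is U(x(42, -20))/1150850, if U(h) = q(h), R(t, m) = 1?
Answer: 229/230170 ≈ 0.00099492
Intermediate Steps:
x(u, n) = 3*n + 3*n² (x(u, n) = 3*(n*n + n) = 3*(n² + n) = 3*(n + n²) = 3*n + 3*n²)
q(l) = 5 + l (q(l) = 1*l + 5 = l + 5 = 5 + l)
U(h) = 5 + h
U(x(42, -20))/1150850 = (5 + 3*(-20)*(1 - 20))/1150850 = (5 + 3*(-20)*(-19))*(1/1150850) = (5 + 1140)*(1/1150850) = 1145*(1/1150850) = 229/230170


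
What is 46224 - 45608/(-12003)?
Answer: 554872280/12003 ≈ 46228.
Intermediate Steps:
46224 - 45608/(-12003) = 46224 - 45608*(-1)/12003 = 46224 - 1*(-45608/12003) = 46224 + 45608/12003 = 554872280/12003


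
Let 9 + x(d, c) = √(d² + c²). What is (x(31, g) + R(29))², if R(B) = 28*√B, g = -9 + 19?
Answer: (-9 + √1061 + 28*√29)² ≈ 30401.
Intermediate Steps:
g = 10
x(d, c) = -9 + √(c² + d²) (x(d, c) = -9 + √(d² + c²) = -9 + √(c² + d²))
(x(31, g) + R(29))² = ((-9 + √(10² + 31²)) + 28*√29)² = ((-9 + √(100 + 961)) + 28*√29)² = ((-9 + √1061) + 28*√29)² = (-9 + √1061 + 28*√29)²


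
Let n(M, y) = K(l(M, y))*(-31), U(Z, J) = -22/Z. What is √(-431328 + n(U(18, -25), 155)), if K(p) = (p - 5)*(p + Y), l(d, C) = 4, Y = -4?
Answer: 4*I*√26958 ≈ 656.76*I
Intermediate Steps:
K(p) = (-5 + p)*(-4 + p) (K(p) = (p - 5)*(p - 4) = (-5 + p)*(-4 + p))
n(M, y) = 0 (n(M, y) = (20 + 4² - 9*4)*(-31) = (20 + 16 - 36)*(-31) = 0*(-31) = 0)
√(-431328 + n(U(18, -25), 155)) = √(-431328 + 0) = √(-431328) = 4*I*√26958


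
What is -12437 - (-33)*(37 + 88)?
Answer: -8312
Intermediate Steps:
-12437 - (-33)*(37 + 88) = -12437 - (-33)*125 = -12437 - 1*(-4125) = -12437 + 4125 = -8312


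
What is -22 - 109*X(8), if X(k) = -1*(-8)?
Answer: -894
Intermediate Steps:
X(k) = 8
-22 - 109*X(8) = -22 - 109*8 = -22 - 872 = -894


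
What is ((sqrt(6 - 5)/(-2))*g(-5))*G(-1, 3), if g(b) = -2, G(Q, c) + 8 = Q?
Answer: -9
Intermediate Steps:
G(Q, c) = -8 + Q
((sqrt(6 - 5)/(-2))*g(-5))*G(-1, 3) = ((sqrt(6 - 5)/(-2))*(-2))*(-8 - 1) = ((sqrt(1)*(-1/2))*(-2))*(-9) = ((1*(-1/2))*(-2))*(-9) = -1/2*(-2)*(-9) = 1*(-9) = -9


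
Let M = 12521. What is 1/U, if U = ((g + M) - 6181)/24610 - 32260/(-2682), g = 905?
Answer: 286974/3536303 ≈ 0.081151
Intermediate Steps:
U = 3536303/286974 (U = ((905 + 12521) - 6181)/24610 - 32260/(-2682) = (13426 - 6181)*(1/24610) - 32260*(-1/2682) = 7245*(1/24610) + 16130/1341 = 63/214 + 16130/1341 = 3536303/286974 ≈ 12.323)
1/U = 1/(3536303/286974) = 286974/3536303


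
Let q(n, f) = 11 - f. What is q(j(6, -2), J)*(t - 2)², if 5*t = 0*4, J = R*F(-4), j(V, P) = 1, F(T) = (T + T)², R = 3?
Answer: -724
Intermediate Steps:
F(T) = 4*T² (F(T) = (2*T)² = 4*T²)
J = 192 (J = 3*(4*(-4)²) = 3*(4*16) = 3*64 = 192)
t = 0 (t = (0*4)/5 = (⅕)*0 = 0)
q(j(6, -2), J)*(t - 2)² = (11 - 1*192)*(0 - 2)² = (11 - 192)*(-2)² = -181*4 = -724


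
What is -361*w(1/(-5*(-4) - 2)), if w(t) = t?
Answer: -361/18 ≈ -20.056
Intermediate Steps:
-361*w(1/(-5*(-4) - 2)) = -361/(-5*(-4) - 2) = -361/(20 - 2) = -361/18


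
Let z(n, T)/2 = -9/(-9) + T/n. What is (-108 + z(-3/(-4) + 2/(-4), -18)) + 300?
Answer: 50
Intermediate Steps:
z(n, T) = 2 + 2*T/n (z(n, T) = 2*(-9/(-9) + T/n) = 2*(-9*(-1/9) + T/n) = 2*(1 + T/n) = 2 + 2*T/n)
(-108 + z(-3/(-4) + 2/(-4), -18)) + 300 = (-108 + (2 + 2*(-18)/(-3/(-4) + 2/(-4)))) + 300 = (-108 + (2 + 2*(-18)/(-3*(-1/4) + 2*(-1/4)))) + 300 = (-108 + (2 + 2*(-18)/(3/4 - 1/2))) + 300 = (-108 + (2 + 2*(-18)/(1/4))) + 300 = (-108 + (2 + 2*(-18)*4)) + 300 = (-108 + (2 - 144)) + 300 = (-108 - 142) + 300 = -250 + 300 = 50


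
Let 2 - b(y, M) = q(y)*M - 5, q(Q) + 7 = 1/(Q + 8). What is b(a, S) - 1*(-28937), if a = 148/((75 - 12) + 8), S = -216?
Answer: 4914162/179 ≈ 27453.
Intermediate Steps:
q(Q) = -7 + 1/(8 + Q) (q(Q) = -7 + 1/(Q + 8) = -7 + 1/(8 + Q))
a = 148/71 (a = 148/(63 + 8) = 148/71 ≈ 2.0845)
b(y, M) = 7 - M*(-55 - 7*y)/(8 + y) (b(y, M) = 2 - (((-55 - 7*y)/(8 + y))*M - 5) = 2 - (M*(-55 - 7*y)/(8 + y) - 5) = 2 - (-5 + M*(-55 - 7*y)/(8 + y)) = 2 + (5 - M*(-55 - 7*y)/(8 + y)) = 7 - M*(-55 - 7*y)/(8 + y))
b(a, S) - 1*(-28937) = (56 + 7*(148/71) - 216*(55 + 7*(148/71)))/(8 + 148/71) - 1*(-28937) = (56 + 1036/71 - 216*(55 + 1036/71))/(716/71) + 28937 = 71*(56 + 1036/71 - 216*4941/71)/716 + 28937 = 71*(56 + 1036/71 - 1067256/71)/716 + 28937 = (71/716)*(-1062244/71) + 28937 = -265561/179 + 28937 = 4914162/179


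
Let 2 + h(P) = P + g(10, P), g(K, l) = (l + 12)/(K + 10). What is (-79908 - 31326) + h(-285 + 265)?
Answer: -556282/5 ≈ -1.1126e+5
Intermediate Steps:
g(K, l) = (12 + l)/(10 + K)
h(P) = -7/5 + 21*P/20 (h(P) = -2 + (P + (12 + P)/(10 + 10)) = -2 + (P + (12 + P)/20) = -2 + (P + (3/5 + P/20)) = -2 + (3/5 + 21*P/20) = -7/5 + 21*P/20)
(-79908 - 31326) + h(-285 + 265) = (-79908 - 31326) + (-7/5 + 21*(-285 + 265)/20) = -111234 + (-7/5 + (21/20)*(-20)) = -111234 + (-7/5 - 21) = -111234 - 112/5 = -556282/5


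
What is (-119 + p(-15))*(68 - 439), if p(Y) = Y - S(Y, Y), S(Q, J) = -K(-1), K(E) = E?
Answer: 50085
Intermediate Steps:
S(Q, J) = 1 (S(Q, J) = -1*(-1) = 1)
p(Y) = -1 + Y (p(Y) = Y - 1*1 = Y - 1 = -1 + Y)
(-119 + p(-15))*(68 - 439) = (-119 + (-1 - 15))*(68 - 439) = (-119 - 16)*(-371) = -135*(-371) = 50085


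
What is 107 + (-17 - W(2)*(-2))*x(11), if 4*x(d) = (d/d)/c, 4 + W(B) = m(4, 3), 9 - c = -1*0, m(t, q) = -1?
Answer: 425/4 ≈ 106.25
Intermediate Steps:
c = 9 (c = 9 - (-1)*0 = 9 - 1*0 = 9 + 0 = 9)
W(B) = -5 (W(B) = -4 - 1 = -5)
x(d) = 1/36 (x(d) = ((d/d)/9)/4 = (1*(⅑))/4 = (¼)*(⅑) = 1/36)
107 + (-17 - W(2)*(-2))*x(11) = 107 + (-17 - (-5)*(-2))*(1/36) = 107 + (-17 - 1*10)*(1/36) = 107 + (-17 - 10)*(1/36) = 107 - 27*1/36 = 107 - ¾ = 425/4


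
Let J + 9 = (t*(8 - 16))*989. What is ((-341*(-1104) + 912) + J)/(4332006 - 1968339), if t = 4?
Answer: 345719/2363667 ≈ 0.14626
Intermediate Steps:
J = -31657 (J = -9 + (4*(8 - 16))*989 = -9 + (4*(-8))*989 = -9 - 32*989 = -9 - 31648 = -31657)
((-341*(-1104) + 912) + J)/(4332006 - 1968339) = ((-341*(-1104) + 912) - 31657)/(4332006 - 1968339) = ((376464 + 912) - 31657)/2363667 = (377376 - 31657)*(1/2363667) = 345719*(1/2363667) = 345719/2363667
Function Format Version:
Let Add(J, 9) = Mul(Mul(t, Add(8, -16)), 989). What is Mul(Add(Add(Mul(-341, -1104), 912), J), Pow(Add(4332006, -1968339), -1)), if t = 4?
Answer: Rational(345719, 2363667) ≈ 0.14626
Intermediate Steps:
J = -31657 (J = Add(-9, Mul(Mul(4, Add(8, -16)), 989)) = Add(-9, Mul(Mul(4, -8), 989)) = Add(-9, Mul(-32, 989)) = Add(-9, -31648) = -31657)
Mul(Add(Add(Mul(-341, -1104), 912), J), Pow(Add(4332006, -1968339), -1)) = Mul(Add(Add(Mul(-341, -1104), 912), -31657), Pow(Add(4332006, -1968339), -1)) = Mul(Add(Add(376464, 912), -31657), Pow(2363667, -1)) = Mul(Add(377376, -31657), Rational(1, 2363667)) = Mul(345719, Rational(1, 2363667)) = Rational(345719, 2363667)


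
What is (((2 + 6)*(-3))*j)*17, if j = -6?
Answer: 2448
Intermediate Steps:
(((2 + 6)*(-3))*j)*17 = (((2 + 6)*(-3))*(-6))*17 = ((8*(-3))*(-6))*17 = -24*(-6)*17 = 144*17 = 2448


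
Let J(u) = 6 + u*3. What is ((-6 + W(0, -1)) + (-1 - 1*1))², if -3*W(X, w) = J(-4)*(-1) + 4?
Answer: 1156/9 ≈ 128.44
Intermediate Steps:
J(u) = 6 + 3*u
W(X, w) = -10/3 (W(X, w) = -((6 + 3*(-4))*(-1) + 4)/3 = -((6 - 12)*(-1) + 4)/3 = -(-6*(-1) + 4)/3 = -(6 + 4)/3 = -⅓*10 = -10/3)
((-6 + W(0, -1)) + (-1 - 1*1))² = ((-6 - 10/3) + (-1 - 1*1))² = (-28/3 + (-1 - 1))² = (-28/3 - 2)² = (-34/3)² = 1156/9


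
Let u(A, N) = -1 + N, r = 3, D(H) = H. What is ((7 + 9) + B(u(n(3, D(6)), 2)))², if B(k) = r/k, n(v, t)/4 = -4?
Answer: 361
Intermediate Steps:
n(v, t) = -16 (n(v, t) = 4*(-4) = -16)
B(k) = 3/k
((7 + 9) + B(u(n(3, D(6)), 2)))² = ((7 + 9) + 3/(-1 + 2))² = (16 + 3/1)² = (16 + 3*1)² = (16 + 3)² = 19² = 361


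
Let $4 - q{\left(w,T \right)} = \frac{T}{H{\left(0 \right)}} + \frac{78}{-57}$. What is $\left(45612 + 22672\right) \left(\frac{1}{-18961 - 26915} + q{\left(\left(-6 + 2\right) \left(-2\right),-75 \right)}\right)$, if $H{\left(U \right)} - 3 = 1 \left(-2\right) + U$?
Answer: $\frac{1195868497943}{217911} \approx 5.4879 \cdot 10^{6}$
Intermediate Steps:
$H{\left(U \right)} = 1 + U$ ($H{\left(U \right)} = 3 + \left(1 \left(-2\right) + U\right) = 3 + \left(-2 + U\right) = 1 + U$)
$q{\left(w,T \right)} = \frac{102}{19} - T$ ($q{\left(w,T \right)} = 4 - \left(\frac{T}{1 + 0} + \frac{78}{-57}\right) = 4 - \left(\frac{T}{1} + 78 \left(- \frac{1}{57}\right)\right) = 4 - \left(T 1 - \frac{26}{19}\right) = 4 - \left(T - \frac{26}{19}\right) = 4 - \left(- \frac{26}{19} + T\right) = \frac{102}{19} - T$)
$\left(45612 + 22672\right) \left(\frac{1}{-18961 - 26915} + q{\left(\left(-6 + 2\right) \left(-2\right),-75 \right)}\right) = \left(45612 + 22672\right) \left(\frac{1}{-18961 - 26915} + \left(\frac{102}{19} - -75\right)\right) = 68284 \left(\frac{1}{-45876} + \left(\frac{102}{19} + 75\right)\right) = 68284 \left(- \frac{1}{45876} + \frac{1527}{19}\right) = 68284 \cdot \frac{70052633}{871644} = \frac{1195868497943}{217911}$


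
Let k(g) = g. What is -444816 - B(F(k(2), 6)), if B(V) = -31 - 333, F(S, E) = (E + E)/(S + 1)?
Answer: -444452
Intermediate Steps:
F(S, E) = 2*E/(1 + S) (F(S, E) = (2*E)/(1 + S) = 2*E/(1 + S))
B(V) = -364
-444816 - B(F(k(2), 6)) = -444816 - 1*(-364) = -444816 + 364 = -444452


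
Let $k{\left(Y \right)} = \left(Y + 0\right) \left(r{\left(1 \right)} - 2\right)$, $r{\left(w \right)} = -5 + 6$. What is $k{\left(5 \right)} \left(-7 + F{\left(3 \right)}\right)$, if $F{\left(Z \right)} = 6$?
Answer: $5$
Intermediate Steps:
$r{\left(w \right)} = 1$
$k{\left(Y \right)} = - Y$ ($k{\left(Y \right)} = \left(Y + 0\right) \left(1 - 2\right) = Y \left(-1\right) = - Y$)
$k{\left(5 \right)} \left(-7 + F{\left(3 \right)}\right) = \left(-1\right) 5 \left(-7 + 6\right) = \left(-5\right) \left(-1\right) = 5$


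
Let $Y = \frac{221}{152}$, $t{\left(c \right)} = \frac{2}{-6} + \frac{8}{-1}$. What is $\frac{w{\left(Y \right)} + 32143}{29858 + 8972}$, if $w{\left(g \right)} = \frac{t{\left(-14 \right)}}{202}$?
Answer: $\frac{19478633}{23530980} \approx 0.82779$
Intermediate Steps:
$t{\left(c \right)} = - \frac{25}{3}$ ($t{\left(c \right)} = 2 \left(- \frac{1}{6}\right) + 8 \left(-1\right) = - \frac{1}{3} - 8 = - \frac{25}{3}$)
$Y = \frac{221}{152}$ ($Y = 221 \cdot \frac{1}{152} = \frac{221}{152} \approx 1.4539$)
$w{\left(g \right)} = - \frac{25}{606}$ ($w{\left(g \right)} = - \frac{25}{3 \cdot 202} = \left(- \frac{25}{3}\right) \frac{1}{202} = - \frac{25}{606}$)
$\frac{w{\left(Y \right)} + 32143}{29858 + 8972} = \frac{- \frac{25}{606} + 32143}{29858 + 8972} = \frac{19478633}{606 \cdot 38830} = \frac{19478633}{606} \cdot \frac{1}{38830} = \frac{19478633}{23530980}$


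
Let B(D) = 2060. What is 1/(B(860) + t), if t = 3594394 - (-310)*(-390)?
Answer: 1/3475554 ≈ 2.8772e-7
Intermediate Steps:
t = 3473494 (t = 3594394 - 1*120900 = 3594394 - 120900 = 3473494)
1/(B(860) + t) = 1/(2060 + 3473494) = 1/3475554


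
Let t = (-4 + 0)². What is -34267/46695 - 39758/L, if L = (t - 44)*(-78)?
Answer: -321889823/16996980 ≈ -18.938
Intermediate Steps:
t = 16 (t = (-4)² = 16)
L = 2184 (L = (16 - 44)*(-78) = -28*(-78) = 2184)
-34267/46695 - 39758/L = -34267/46695 - 39758/2184 = -34267*1/46695 - 39758*1/2184 = -34267/46695 - 19879/1092 = -321889823/16996980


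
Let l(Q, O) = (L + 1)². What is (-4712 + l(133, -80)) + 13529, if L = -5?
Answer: 8833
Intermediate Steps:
l(Q, O) = 16 (l(Q, O) = (-5 + 1)² = (-4)² = 16)
(-4712 + l(133, -80)) + 13529 = (-4712 + 16) + 13529 = -4696 + 13529 = 8833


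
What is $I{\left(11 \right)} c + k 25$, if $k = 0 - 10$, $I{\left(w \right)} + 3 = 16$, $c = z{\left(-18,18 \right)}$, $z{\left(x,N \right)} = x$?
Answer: $-484$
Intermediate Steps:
$c = -18$
$I{\left(w \right)} = 13$ ($I{\left(w \right)} = -3 + 16 = 13$)
$k = -10$ ($k = 0 - 10 = -10$)
$I{\left(11 \right)} c + k 25 = 13 \left(-18\right) - 250 = -234 - 250 = -484$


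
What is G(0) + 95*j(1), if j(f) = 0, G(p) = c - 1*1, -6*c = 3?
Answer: -3/2 ≈ -1.5000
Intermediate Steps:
c = -½ (c = -⅙*3 = -½ ≈ -0.50000)
G(p) = -3/2 (G(p) = -½ - 1*1 = -½ - 1 = -3/2)
G(0) + 95*j(1) = -3/2 + 95*0 = -3/2 + 0 = -3/2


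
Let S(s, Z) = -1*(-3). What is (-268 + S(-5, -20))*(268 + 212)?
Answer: -127200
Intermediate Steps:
S(s, Z) = 3
(-268 + S(-5, -20))*(268 + 212) = (-268 + 3)*(268 + 212) = -265*480 = -127200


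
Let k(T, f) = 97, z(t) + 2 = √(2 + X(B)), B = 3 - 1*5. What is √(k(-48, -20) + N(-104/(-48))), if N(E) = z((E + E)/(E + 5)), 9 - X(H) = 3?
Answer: √(95 + 2*√2) ≈ 9.8908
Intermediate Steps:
B = -2 (B = 3 - 5 = -2)
X(H) = 6 (X(H) = 9 - 1*3 = 9 - 3 = 6)
z(t) = -2 + 2*√2 (z(t) = -2 + √(2 + 6) = -2 + √8 = -2 + 2*√2)
N(E) = -2 + 2*√2
√(k(-48, -20) + N(-104/(-48))) = √(97 + (-2 + 2*√2)) = √(95 + 2*√2)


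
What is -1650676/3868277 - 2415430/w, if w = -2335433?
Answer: 5488509111402/9034101758941 ≈ 0.60753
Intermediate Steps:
-1650676/3868277 - 2415430/w = -1650676/3868277 - 2415430/(-2335433) = -1650676*1/3868277 - 2415430*(-1/2335433) = -1650676/3868277 + 2415430/2335433 = 5488509111402/9034101758941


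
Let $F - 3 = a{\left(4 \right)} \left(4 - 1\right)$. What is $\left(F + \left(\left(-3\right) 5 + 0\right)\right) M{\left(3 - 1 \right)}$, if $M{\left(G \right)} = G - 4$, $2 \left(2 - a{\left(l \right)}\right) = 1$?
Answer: $15$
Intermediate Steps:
$a{\left(l \right)} = \frac{3}{2}$ ($a{\left(l \right)} = 2 - \frac{1}{2} = \frac{3}{2}$)
$M{\left(G \right)} = -4 + G$ ($M{\left(G \right)} = G - 4 = -4 + G$)
$F = \frac{15}{2}$ ($F = 3 + \frac{3 \left(4 - 1\right)}{2} = 3 + \frac{3}{2} \cdot 3 = 3 + \frac{9}{2} = \frac{15}{2} \approx 7.5$)
$\left(F + \left(\left(-3\right) 5 + 0\right)\right) M{\left(3 - 1 \right)} = \left(\frac{15}{2} + \left(\left(-3\right) 5 + 0\right)\right) \left(-4 + \left(3 - 1\right)\right) = \left(\frac{15}{2} + \left(-15 + 0\right)\right) \left(-4 + \left(3 - 1\right)\right) = \left(\frac{15}{2} - 15\right) \left(-4 + 2\right) = \left(- \frac{15}{2}\right) \left(-2\right) = 15$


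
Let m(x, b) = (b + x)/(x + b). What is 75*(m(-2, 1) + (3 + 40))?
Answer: 3300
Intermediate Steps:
m(x, b) = 1 (m(x, b) = (b + x)/(b + x) = 1)
75*(m(-2, 1) + (3 + 40)) = 75*(1 + (3 + 40)) = 75*(1 + 43) = 75*44 = 3300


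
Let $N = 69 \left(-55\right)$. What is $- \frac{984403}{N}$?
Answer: $\frac{984403}{3795} \approx 259.39$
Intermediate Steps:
$N = -3795$
$- \frac{984403}{N} = - \frac{984403}{-3795} = \left(-984403\right) \left(- \frac{1}{3795}\right) = \frac{984403}{3795}$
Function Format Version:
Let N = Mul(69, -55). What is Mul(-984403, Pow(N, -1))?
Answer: Rational(984403, 3795) ≈ 259.39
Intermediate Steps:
N = -3795
Mul(-984403, Pow(N, -1)) = Mul(-984403, Pow(-3795, -1)) = Mul(-984403, Rational(-1, 3795)) = Rational(984403, 3795)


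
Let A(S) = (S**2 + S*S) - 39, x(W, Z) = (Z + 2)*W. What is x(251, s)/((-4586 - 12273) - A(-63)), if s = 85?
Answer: -21837/24758 ≈ -0.88202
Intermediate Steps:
x(W, Z) = W*(2 + Z) (x(W, Z) = (2 + Z)*W = W*(2 + Z))
A(S) = -39 + 2*S**2 (A(S) = (S**2 + S**2) - 39 = 2*S**2 - 39 = -39 + 2*S**2)
x(251, s)/((-4586 - 12273) - A(-63)) = (251*(2 + 85))/((-4586 - 12273) - (-39 + 2*(-63)**2)) = (251*87)/(-16859 - (-39 + 2*3969)) = 21837/(-16859 - (-39 + 7938)) = 21837/(-16859 - 1*7899) = 21837/(-16859 - 7899) = 21837/(-24758) = 21837*(-1/24758) = -21837/24758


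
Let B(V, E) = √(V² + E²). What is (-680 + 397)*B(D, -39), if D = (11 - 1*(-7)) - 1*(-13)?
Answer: -283*√2482 ≈ -14099.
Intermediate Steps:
D = 31 (D = (11 + 7) + 13 = 18 + 13 = 31)
B(V, E) = √(E² + V²)
(-680 + 397)*B(D, -39) = (-680 + 397)*√((-39)² + 31²) = -283*√(1521 + 961) = -283*√2482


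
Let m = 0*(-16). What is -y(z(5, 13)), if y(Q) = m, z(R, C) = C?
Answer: 0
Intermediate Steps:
m = 0
y(Q) = 0
-y(z(5, 13)) = -1*0 = 0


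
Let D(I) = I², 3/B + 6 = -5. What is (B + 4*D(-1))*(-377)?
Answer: -15457/11 ≈ -1405.2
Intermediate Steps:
B = -3/11 (B = 3/(-6 - 5) = 3/(-11) = 3*(-1/11) = -3/11 ≈ -0.27273)
(B + 4*D(-1))*(-377) = (-3/11 + 4*(-1)²)*(-377) = (-3/11 + 4*1)*(-377) = (-3/11 + 4)*(-377) = (41/11)*(-377) = -15457/11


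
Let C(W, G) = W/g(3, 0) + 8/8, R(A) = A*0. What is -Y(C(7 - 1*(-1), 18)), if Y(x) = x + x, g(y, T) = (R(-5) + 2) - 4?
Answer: 6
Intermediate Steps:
R(A) = 0
g(y, T) = -2 (g(y, T) = (0 + 2) - 4 = 2 - 4 = -2)
C(W, G) = 1 - W/2 (C(W, G) = W/(-2) + 8/8 = W*(-½) + 8*(⅛) = -W/2 + 1 = 1 - W/2)
Y(x) = 2*x
-Y(C(7 - 1*(-1), 18)) = -2*(1 - (7 - 1*(-1))/2) = -2*(1 - (7 + 1)/2) = -2*(1 - ½*8) = -2*(1 - 4) = -2*(-3) = -1*(-6) = 6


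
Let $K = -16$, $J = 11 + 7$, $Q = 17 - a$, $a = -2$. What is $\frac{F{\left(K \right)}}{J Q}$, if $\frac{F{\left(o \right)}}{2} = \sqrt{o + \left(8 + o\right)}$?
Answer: $\frac{2 i \sqrt{6}}{171} \approx 0.028649 i$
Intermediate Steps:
$Q = 19$ ($Q = 17 - -2 = 17 + 2 = 19$)
$J = 18$
$F{\left(o \right)} = 2 \sqrt{8 + 2 o}$ ($F{\left(o \right)} = 2 \sqrt{o + \left(8 + o\right)} = 2 \sqrt{8 + 2 o}$)
$\frac{F{\left(K \right)}}{J Q} = \frac{2 \sqrt{8 + 2 \left(-16\right)}}{18 \cdot 19} = \frac{2 \sqrt{8 - 32}}{342} = 2 \sqrt{-24} \cdot \frac{1}{342} = 2 \cdot 2 i \sqrt{6} \cdot \frac{1}{342} = 4 i \sqrt{6} \cdot \frac{1}{342} = \frac{2 i \sqrt{6}}{171}$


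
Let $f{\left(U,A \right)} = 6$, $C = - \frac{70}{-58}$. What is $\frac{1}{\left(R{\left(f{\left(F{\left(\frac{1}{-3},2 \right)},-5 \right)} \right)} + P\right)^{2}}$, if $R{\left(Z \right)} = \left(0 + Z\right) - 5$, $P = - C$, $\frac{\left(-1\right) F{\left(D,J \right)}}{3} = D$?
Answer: $\frac{841}{36} \approx 23.361$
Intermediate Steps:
$C = \frac{35}{29}$ ($C = \left(-70\right) \left(- \frac{1}{58}\right) = \frac{35}{29} \approx 1.2069$)
$F{\left(D,J \right)} = - 3 D$
$P = - \frac{35}{29}$ ($P = \left(-1\right) \frac{35}{29} = - \frac{35}{29} \approx -1.2069$)
$R{\left(Z \right)} = -5 + Z$ ($R{\left(Z \right)} = Z - 5 = -5 + Z$)
$\frac{1}{\left(R{\left(f{\left(F{\left(\frac{1}{-3},2 \right)},-5 \right)} \right)} + P\right)^{2}} = \frac{1}{\left(\left(-5 + 6\right) - \frac{35}{29}\right)^{2}} = \frac{1}{\left(1 - \frac{35}{29}\right)^{2}} = \frac{1}{\left(- \frac{6}{29}\right)^{2}} = \frac{1}{\frac{36}{841}} = \frac{841}{36}$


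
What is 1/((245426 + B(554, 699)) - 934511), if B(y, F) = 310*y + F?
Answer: -1/516646 ≈ -1.9356e-6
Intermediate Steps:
B(y, F) = F + 310*y
1/((245426 + B(554, 699)) - 934511) = 1/((245426 + (699 + 310*554)) - 934511) = 1/((245426 + (699 + 171740)) - 934511) = 1/((245426 + 172439) - 934511) = 1/(417865 - 934511) = 1/(-516646) = -1/516646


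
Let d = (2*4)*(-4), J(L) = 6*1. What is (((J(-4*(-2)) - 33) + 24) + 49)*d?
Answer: -1472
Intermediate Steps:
J(L) = 6
d = -32 (d = 8*(-4) = -32)
(((J(-4*(-2)) - 33) + 24) + 49)*d = (((6 - 33) + 24) + 49)*(-32) = ((-27 + 24) + 49)*(-32) = (-3 + 49)*(-32) = 46*(-32) = -1472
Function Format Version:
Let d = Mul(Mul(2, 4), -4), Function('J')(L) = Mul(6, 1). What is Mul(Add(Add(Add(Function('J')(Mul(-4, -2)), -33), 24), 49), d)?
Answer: -1472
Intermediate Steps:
Function('J')(L) = 6
d = -32 (d = Mul(8, -4) = -32)
Mul(Add(Add(Add(Function('J')(Mul(-4, -2)), -33), 24), 49), d) = Mul(Add(Add(Add(6, -33), 24), 49), -32) = Mul(Add(Add(-27, 24), 49), -32) = Mul(Add(-3, 49), -32) = Mul(46, -32) = -1472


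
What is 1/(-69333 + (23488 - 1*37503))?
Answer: -1/83348 ≈ -1.1998e-5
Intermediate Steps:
1/(-69333 + (23488 - 1*37503)) = 1/(-69333 + (23488 - 37503)) = 1/(-69333 - 14015) = 1/(-83348) = -1/83348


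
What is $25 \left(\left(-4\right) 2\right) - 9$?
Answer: $-209$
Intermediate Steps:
$25 \left(\left(-4\right) 2\right) - 9 = 25 \left(-8\right) - 9 = -200 - 9 = -209$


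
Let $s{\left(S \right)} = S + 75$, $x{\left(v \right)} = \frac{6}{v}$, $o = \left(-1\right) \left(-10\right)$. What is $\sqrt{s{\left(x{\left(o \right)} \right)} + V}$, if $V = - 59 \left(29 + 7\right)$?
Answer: $\frac{3 i \sqrt{5690}}{5} \approx 45.259 i$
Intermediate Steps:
$o = 10$
$s{\left(S \right)} = 75 + S$
$V = -2124$ ($V = \left(-59\right) 36 = -2124$)
$\sqrt{s{\left(x{\left(o \right)} \right)} + V} = \sqrt{\left(75 + \frac{6}{10}\right) - 2124} = \sqrt{\left(75 + 6 \cdot \frac{1}{10}\right) - 2124} = \sqrt{\left(75 + \frac{3}{5}\right) - 2124} = \sqrt{\frac{378}{5} - 2124} = \sqrt{- \frac{10242}{5}} = \frac{3 i \sqrt{5690}}{5}$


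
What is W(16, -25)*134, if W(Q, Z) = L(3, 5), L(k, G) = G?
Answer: 670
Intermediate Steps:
W(Q, Z) = 5
W(16, -25)*134 = 5*134 = 670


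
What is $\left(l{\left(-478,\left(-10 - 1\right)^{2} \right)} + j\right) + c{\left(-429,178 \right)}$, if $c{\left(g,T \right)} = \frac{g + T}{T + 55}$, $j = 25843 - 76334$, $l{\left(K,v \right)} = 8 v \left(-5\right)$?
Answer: $- \frac{12892374}{233} \approx -55332.0$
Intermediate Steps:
$l{\left(K,v \right)} = - 40 v$
$j = -50491$ ($j = 25843 - 76334 = -50491$)
$c{\left(g,T \right)} = \frac{T + g}{55 + T}$
$\left(l{\left(-478,\left(-10 - 1\right)^{2} \right)} + j\right) + c{\left(-429,178 \right)} = \left(- 40 \left(-10 - 1\right)^{2} - 50491\right) + \frac{178 - 429}{55 + 178} = \left(- 40 \left(-11\right)^{2} - 50491\right) + \frac{1}{233} \left(-251\right) = \left(\left(-40\right) 121 - 50491\right) + \frac{1}{233} \left(-251\right) = \left(-4840 - 50491\right) - \frac{251}{233} = -55331 - \frac{251}{233} = - \frac{12892374}{233}$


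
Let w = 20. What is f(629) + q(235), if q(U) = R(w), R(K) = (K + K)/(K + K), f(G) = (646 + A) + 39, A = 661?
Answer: 1347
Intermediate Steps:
f(G) = 1346 (f(G) = (646 + 661) + 39 = 1307 + 39 = 1346)
R(K) = 1 (R(K) = (2*K)/((2*K)) = (2*K)*(1/(2*K)) = 1)
q(U) = 1
f(629) + q(235) = 1346 + 1 = 1347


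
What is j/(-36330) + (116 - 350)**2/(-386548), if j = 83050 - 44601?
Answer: -4212917383/3510822210 ≈ -1.2000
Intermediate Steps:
j = 38449
j/(-36330) + (116 - 350)**2/(-386548) = 38449/(-36330) + (116 - 350)**2/(-386548) = 38449*(-1/36330) + (-234)**2*(-1/386548) = -38449/36330 + 54756*(-1/386548) = -38449/36330 - 13689/96637 = -4212917383/3510822210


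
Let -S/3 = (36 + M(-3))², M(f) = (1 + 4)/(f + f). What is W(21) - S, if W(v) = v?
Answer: 44773/12 ≈ 3731.1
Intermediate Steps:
M(f) = 5/(2*f) (M(f) = 5/((2*f)) = 5*(1/(2*f)) = 5/(2*f))
S = -44521/12 (S = -3*(36 + (5/2)/(-3))² = -3*(36 + (5/2)*(-⅓))² = -3*(36 - ⅚)² = -3*(211/6)² = -3*44521/36 = -44521/12 ≈ -3710.1)
W(21) - S = 21 - 1*(-44521/12) = 21 + 44521/12 = 44773/12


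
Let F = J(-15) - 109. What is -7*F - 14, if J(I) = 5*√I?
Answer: 749 - 35*I*√15 ≈ 749.0 - 135.55*I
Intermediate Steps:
F = -109 + 5*I*√15 (F = 5*√(-15) - 109 = 5*(I*√15) - 109 = 5*I*√15 - 109 = -109 + 5*I*√15 ≈ -109.0 + 19.365*I)
-7*F - 14 = -7*(-109 + 5*I*√15) - 14 = (763 - 35*I*√15) - 14 = 749 - 35*I*√15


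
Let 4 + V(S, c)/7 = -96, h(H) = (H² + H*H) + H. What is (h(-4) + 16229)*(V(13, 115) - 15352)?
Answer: -260957364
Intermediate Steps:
h(H) = H + 2*H² (h(H) = (H² + H²) + H = 2*H² + H = H + 2*H²)
V(S, c) = -700 (V(S, c) = -28 + 7*(-96) = -28 - 672 = -700)
(h(-4) + 16229)*(V(13, 115) - 15352) = (-4*(1 + 2*(-4)) + 16229)*(-700 - 15352) = (-4*(1 - 8) + 16229)*(-16052) = (-4*(-7) + 16229)*(-16052) = (28 + 16229)*(-16052) = 16257*(-16052) = -260957364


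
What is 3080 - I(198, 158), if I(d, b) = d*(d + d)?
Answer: -75328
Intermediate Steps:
I(d, b) = 2*d**2 (I(d, b) = d*(2*d) = 2*d**2)
3080 - I(198, 158) = 3080 - 2*198**2 = 3080 - 2*39204 = 3080 - 1*78408 = 3080 - 78408 = -75328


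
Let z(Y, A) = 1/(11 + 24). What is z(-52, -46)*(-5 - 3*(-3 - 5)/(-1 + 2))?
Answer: 19/35 ≈ 0.54286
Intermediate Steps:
z(Y, A) = 1/35
z(-52, -46)*(-5 - 3*(-3 - 5)/(-1 + 2)) = (-5 - 3*(-3 - 5)/(-1 + 2))/35 = (-5 - (-24)/1)/35 = (-5 - (-24))/35 = (-5 - 3*(-8))/35 = (-5 + 24)/35 = (1/35)*19 = 19/35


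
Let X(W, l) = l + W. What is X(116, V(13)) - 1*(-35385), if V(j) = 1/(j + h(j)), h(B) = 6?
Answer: 674520/19 ≈ 35501.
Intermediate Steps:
V(j) = 1/(6 + j) (V(j) = 1/(j + 6) = 1/(6 + j))
X(W, l) = W + l
X(116, V(13)) - 1*(-35385) = (116 + 1/(6 + 13)) - 1*(-35385) = (116 + 1/19) + 35385 = 2205/19 + 35385 = 674520/19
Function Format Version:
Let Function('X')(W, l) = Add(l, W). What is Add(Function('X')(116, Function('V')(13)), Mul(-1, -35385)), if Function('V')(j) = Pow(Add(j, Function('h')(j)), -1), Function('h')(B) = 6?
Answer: Rational(674520, 19) ≈ 35501.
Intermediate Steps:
Function('V')(j) = Pow(Add(6, j), -1) (Function('V')(j) = Pow(Add(j, 6), -1) = Pow(Add(6, j), -1))
Function('X')(W, l) = Add(W, l)
Add(Function('X')(116, Function('V')(13)), Mul(-1, -35385)) = Add(Add(116, Pow(Add(6, 13), -1)), Mul(-1, -35385)) = Add(Add(116, Pow(19, -1)), 35385) = Add(Add(116, Rational(1, 19)), 35385) = Add(Rational(2205, 19), 35385) = Rational(674520, 19)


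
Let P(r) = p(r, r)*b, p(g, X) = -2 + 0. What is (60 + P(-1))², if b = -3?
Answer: 4356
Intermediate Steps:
p(g, X) = -2
P(r) = 6 (P(r) = -2*(-3) = 6)
(60 + P(-1))² = (60 + 6)² = 66² = 4356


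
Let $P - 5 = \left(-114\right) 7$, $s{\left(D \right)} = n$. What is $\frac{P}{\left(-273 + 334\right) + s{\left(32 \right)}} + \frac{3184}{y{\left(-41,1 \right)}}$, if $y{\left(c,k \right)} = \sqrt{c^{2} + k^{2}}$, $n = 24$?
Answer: $- \frac{793}{85} + \frac{1592 \sqrt{2}}{29} \approx 68.306$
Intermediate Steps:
$s{\left(D \right)} = 24$
$P = -793$ ($P = 5 - 798 = -793$)
$\frac{P}{\left(-273 + 334\right) + s{\left(32 \right)}} + \frac{3184}{y{\left(-41,1 \right)}} = - \frac{793}{\left(-273 + 334\right) + 24} + \frac{3184}{\sqrt{\left(-41\right)^{2} + 1^{2}}} = - \frac{793}{61 + 24} + \frac{3184}{\sqrt{1681 + 1}} = - \frac{793}{85} + \frac{3184}{\sqrt{1682}} = \left(-793\right) \frac{1}{85} + \frac{3184}{29 \sqrt{2}} = - \frac{793}{85} + 3184 \frac{\sqrt{2}}{58} = - \frac{793}{85} + \frac{1592 \sqrt{2}}{29}$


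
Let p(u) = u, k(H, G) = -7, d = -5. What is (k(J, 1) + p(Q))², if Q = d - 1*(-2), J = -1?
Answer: 100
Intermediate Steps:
Q = -3 (Q = -5 - 1*(-2) = -5 + 2 = -3)
(k(J, 1) + p(Q))² = (-7 - 3)² = (-10)² = 100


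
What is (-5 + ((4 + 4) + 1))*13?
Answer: 52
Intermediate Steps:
(-5 + ((4 + 4) + 1))*13 = (-5 + (8 + 1))*13 = (-5 + 9)*13 = 4*13 = 52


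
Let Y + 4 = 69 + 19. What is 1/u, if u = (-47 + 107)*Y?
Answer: 1/5040 ≈ 0.00019841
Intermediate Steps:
Y = 84 (Y = -4 + (69 + 19) = -4 + 88 = 84)
u = 5040 (u = (-47 + 107)*84 = 60*84 = 5040)
1/u = 1/5040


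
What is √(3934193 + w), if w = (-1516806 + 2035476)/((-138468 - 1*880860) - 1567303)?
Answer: √26322346121011994303/2586631 ≈ 1983.5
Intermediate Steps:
w = -518670/2586631 (w = 518670/((-138468 - 880860) - 1567303) = 518670/(-1019328 - 1567303) = 518670/(-2586631) = 518670*(-1/2586631) = -518670/2586631 ≈ -0.20052)
√(3934193 + w) = √(3934193 - 518670/2586631) = √(10176305055113/2586631) = √26322346121011994303/2586631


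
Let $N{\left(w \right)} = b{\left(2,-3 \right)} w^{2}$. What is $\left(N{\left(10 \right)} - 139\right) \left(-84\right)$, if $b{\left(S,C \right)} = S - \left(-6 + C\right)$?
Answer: $-80724$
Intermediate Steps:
$b{\left(S,C \right)} = 6 + S - C$
$N{\left(w \right)} = 11 w^{2}$ ($N{\left(w \right)} = \left(6 + 2 - -3\right) w^{2} = \left(6 + 2 + 3\right) w^{2} = 11 w^{2}$)
$\left(N{\left(10 \right)} - 139\right) \left(-84\right) = \left(11 \cdot 10^{2} - 139\right) \left(-84\right) = \left(11 \cdot 100 - 139\right) \left(-84\right) = \left(1100 - 139\right) \left(-84\right) = 961 \left(-84\right) = -80724$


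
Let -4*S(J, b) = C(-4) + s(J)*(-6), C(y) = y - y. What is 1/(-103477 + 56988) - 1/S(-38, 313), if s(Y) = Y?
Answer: 46432/2649873 ≈ 0.017522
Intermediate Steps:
C(y) = 0
S(J, b) = 3*J/2 (S(J, b) = -(0 + J*(-6))/4 = -(0 - 6*J)/4 = -(-3)*J/2 = 3*J/2)
1/(-103477 + 56988) - 1/S(-38, 313) = 1/(-103477 + 56988) - 1/((3/2)*(-38)) = 1/(-46489) - 1/(-57) = -1/46489 - 1*(-1/57) = -1/46489 + 1/57 = 46432/2649873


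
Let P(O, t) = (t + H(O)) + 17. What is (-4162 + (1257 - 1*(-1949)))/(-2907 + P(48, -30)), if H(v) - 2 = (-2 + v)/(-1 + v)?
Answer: 11233/34275 ≈ 0.32773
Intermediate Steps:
H(v) = 2 + (-2 + v)/(-1 + v)
P(O, t) = 17 + t + (-4 + 3*O)/(-1 + O) (P(O, t) = (t + (-4 + 3*O)/(-1 + O)) + 17 = 17 + t + (-4 + 3*O)/(-1 + O))
(-4162 + (1257 - 1*(-1949)))/(-2907 + P(48, -30)) = (-4162 + (1257 - 1*(-1949)))/(-2907 + (-21 - 1*(-30) + 20*48 + 48*(-30))/(-1 + 48)) = (-4162 + (1257 + 1949))/(-2907 + (-21 + 30 + 960 - 1440)/47) = (-4162 + 3206)/(-2907 + (1/47)*(-471)) = -956/(-2907 - 471/47) = -956/(-137100/47) = -956*(-47/137100) = 11233/34275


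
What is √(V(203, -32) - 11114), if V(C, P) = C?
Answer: I*√10911 ≈ 104.46*I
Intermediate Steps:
√(V(203, -32) - 11114) = √(203 - 11114) = √(-10911) = I*√10911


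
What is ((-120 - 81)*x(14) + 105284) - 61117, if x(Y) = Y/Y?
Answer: 43966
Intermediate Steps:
x(Y) = 1
((-120 - 81)*x(14) + 105284) - 61117 = ((-120 - 81)*1 + 105284) - 61117 = (-201*1 + 105284) - 61117 = (-201 + 105284) - 61117 = 105083 - 61117 = 43966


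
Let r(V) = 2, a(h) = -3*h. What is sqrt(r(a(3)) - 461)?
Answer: 3*I*sqrt(51) ≈ 21.424*I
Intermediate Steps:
sqrt(r(a(3)) - 461) = sqrt(2 - 461) = sqrt(-459) = 3*I*sqrt(51)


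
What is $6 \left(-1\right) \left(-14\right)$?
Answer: $84$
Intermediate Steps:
$6 \left(-1\right) \left(-14\right) = \left(-6\right) \left(-14\right) = 84$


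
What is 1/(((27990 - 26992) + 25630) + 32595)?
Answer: 1/59223 ≈ 1.6885e-5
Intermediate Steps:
1/(((27990 - 26992) + 25630) + 32595) = 1/((998 + 25630) + 32595) = 1/(26628 + 32595) = 1/59223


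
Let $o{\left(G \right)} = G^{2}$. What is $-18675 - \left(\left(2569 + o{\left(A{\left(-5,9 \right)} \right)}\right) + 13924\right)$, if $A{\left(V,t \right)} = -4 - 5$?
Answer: $-35249$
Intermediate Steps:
$A{\left(V,t \right)} = -9$
$-18675 - \left(\left(2569 + o{\left(A{\left(-5,9 \right)} \right)}\right) + 13924\right) = -18675 - \left(\left(2569 + \left(-9\right)^{2}\right) + 13924\right) = -18675 - \left(\left(2569 + 81\right) + 13924\right) = -18675 - \left(2650 + 13924\right) = -18675 - 16574 = -35249$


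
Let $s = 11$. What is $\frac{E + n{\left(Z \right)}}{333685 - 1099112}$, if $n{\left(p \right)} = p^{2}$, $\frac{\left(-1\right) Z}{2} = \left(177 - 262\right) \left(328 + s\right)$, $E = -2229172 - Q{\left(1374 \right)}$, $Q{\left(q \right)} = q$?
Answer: $- \frac{3318986354}{765427} \approx -4336.1$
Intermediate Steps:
$E = -2230546$ ($E = -2229172 - 1374 = -2230546$)
$Z = 57630$ ($Z = - 2 \left(177 - 262\right) \left(328 + 11\right) = - 2 \left(\left(-85\right) 339\right) = \left(-2\right) \left(-28815\right) = 57630$)
$\frac{E + n{\left(Z \right)}}{333685 - 1099112} = \frac{-2230546 + 57630^{2}}{333685 - 1099112} = \frac{-2230546 + 3321216900}{-765427} = 3318986354 \left(- \frac{1}{765427}\right) = - \frac{3318986354}{765427}$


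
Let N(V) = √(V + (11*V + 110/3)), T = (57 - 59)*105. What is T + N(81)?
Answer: -210 + √9078/3 ≈ -178.24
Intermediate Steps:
T = -210 (T = -2*105 = -210)
N(V) = √(110/3 + 12*V) (N(V) = √(V + (11*V + 110*(⅓))) = √(V + (11*V + 110/3)) = √(V + (110/3 + 11*V)) = √(110/3 + 12*V))
T + N(81) = -210 + √(330 + 108*81)/3 = -210 + √(330 + 8748)/3 = -210 + √9078/3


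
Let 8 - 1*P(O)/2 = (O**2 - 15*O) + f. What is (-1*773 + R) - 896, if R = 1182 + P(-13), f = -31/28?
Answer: -16755/14 ≈ -1196.8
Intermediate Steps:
f = -31/28 (f = -31*1/28 = -31/28 ≈ -1.1071)
P(O) = 255/14 - 2*O**2 + 30*O (P(O) = 16 - 2*((O**2 - 15*O) - 31/28) = 16 - 2*(-31/28 + O**2 - 15*O) = 16 + (31/14 - 2*O**2 + 30*O) = 255/14 - 2*O**2 + 30*O)
R = 6611/14 (R = 1182 + (255/14 - 2*(-13)**2 + 30*(-13)) = 1182 + (255/14 - 2*169 - 390) = 1182 + (255/14 - 338 - 390) = 1182 - 9937/14 = 6611/14 ≈ 472.21)
(-1*773 + R) - 896 = (-1*773 + 6611/14) - 896 = (-773 + 6611/14) - 896 = -4211/14 - 896 = -16755/14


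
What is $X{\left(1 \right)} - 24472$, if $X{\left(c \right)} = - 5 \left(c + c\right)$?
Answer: $-24482$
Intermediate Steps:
$X{\left(c \right)} = - 10 c$ ($X{\left(c \right)} = - 5 \cdot 2 c = - 10 c$)
$X{\left(1 \right)} - 24472 = \left(-10\right) 1 - 24472 = -10 - 24472 = -24482$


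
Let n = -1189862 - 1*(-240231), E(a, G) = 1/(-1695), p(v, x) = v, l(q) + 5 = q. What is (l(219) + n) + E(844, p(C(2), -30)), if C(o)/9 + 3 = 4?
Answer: -1609261816/1695 ≈ -9.4942e+5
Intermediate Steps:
C(o) = 9 (C(o) = -27 + 9*4 = -27 + 36 = 9)
l(q) = -5 + q
E(a, G) = -1/1695
n = -949631 (n = -1189862 + 240231 = -949631)
(l(219) + n) + E(844, p(C(2), -30)) = ((-5 + 219) - 949631) - 1/1695 = (214 - 949631) - 1/1695 = -949417 - 1/1695 = -1609261816/1695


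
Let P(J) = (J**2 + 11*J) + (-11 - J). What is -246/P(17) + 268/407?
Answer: 9971/91168 ≈ 0.10937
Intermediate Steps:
P(J) = -11 + J**2 + 10*J
-246/P(17) + 268/407 = -246/(-11 + 17**2 + 10*17) + 268/407 = -246/(-11 + 289 + 170) + 268*(1/407) = -246/448 + 268/407 = -246*1/448 + 268/407 = -123/224 + 268/407 = 9971/91168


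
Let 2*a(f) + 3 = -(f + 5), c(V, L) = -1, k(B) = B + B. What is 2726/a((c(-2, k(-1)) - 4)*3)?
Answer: 5452/7 ≈ 778.86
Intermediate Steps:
k(B) = 2*B
a(f) = -4 - f/2 (a(f) = -3/2 + (-(f + 5))/2 = -3/2 + (-(5 + f))/2 = -3/2 + (-5 - f)/2 = -3/2 + (-5/2 - f/2) = -4 - f/2)
2726/a((c(-2, k(-1)) - 4)*3) = 2726/(-4 - (-1 - 4)*3/2) = 2726/(-4 - (-5)*3/2) = 2726/(-4 - ½*(-15)) = 2726/(-4 + 15/2) = 2726/(7/2) = 2726*(2/7) = 5452/7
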